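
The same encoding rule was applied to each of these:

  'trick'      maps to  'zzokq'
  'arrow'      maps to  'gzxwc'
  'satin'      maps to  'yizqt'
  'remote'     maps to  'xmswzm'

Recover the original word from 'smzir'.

Shifts by position in trick: pos 0: t→z (+6), pos 1: r→z (+8), pos 2: i→o (+6), pos 3: c→k (+8) — repeating every 2. It's a Vigenère-style cipher with numeric key [6,8]: position i shifts by key[i mod 2].
Undoing it on smzir: s−6=m, m−8=e, z−6=t, i−8=a, r−6=l.

metal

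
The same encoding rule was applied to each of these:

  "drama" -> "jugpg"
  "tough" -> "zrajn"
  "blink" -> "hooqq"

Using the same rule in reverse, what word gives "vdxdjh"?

Shifts by position in drama: pos 0: d→j (+6), pos 1: r→u (+3), pos 2: a→g (+6), pos 3: m→p (+3) — repeating every 2. It's a Vigenère-style cipher with numeric key [6,3]: position i shifts by key[i mod 2].
Decoding vdxdjh: v−6=p, d−3=a, x−6=r, d−3=a, j−6=d, h−3=e.

parade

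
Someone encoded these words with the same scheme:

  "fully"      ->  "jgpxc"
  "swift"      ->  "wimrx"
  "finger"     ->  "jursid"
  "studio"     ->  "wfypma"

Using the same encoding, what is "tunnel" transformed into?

xgrzix

The shifts repeat in a cycle of length 2: positions 0,1,… shift by +4, +12, then the pattern repeats.
On tunnel: t+4=x, u+12=g, n+4=r, n+12=z, e+4=i, l+12=x.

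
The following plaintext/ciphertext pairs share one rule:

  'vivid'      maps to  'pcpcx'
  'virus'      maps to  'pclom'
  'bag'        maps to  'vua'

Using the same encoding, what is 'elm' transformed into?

yfg

Every letter moves 20 places later in the alphabet, wrapping around z→a.
For elm: e+20=y, l+20=f, m+20=g.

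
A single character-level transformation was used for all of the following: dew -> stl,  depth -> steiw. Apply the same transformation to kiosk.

Compare letters: d→s is +15, e→t is +15, w→l is +15 — a constant shift. Every letter moves 15 places later in the alphabet, wrapping around z→a.
On kiosk: k+15=z, i+15=x, o+15=d, s+15=h, k+15=z.

zxdhz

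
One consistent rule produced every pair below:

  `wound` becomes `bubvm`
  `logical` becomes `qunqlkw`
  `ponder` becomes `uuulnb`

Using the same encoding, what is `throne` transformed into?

ynywwo

Each letter shifts forward by (position + 5), i.e. 5, 6, 7, … — the shift grows by one for each successive letter.
For throne: t+5=y, h+6=n, r+7=y, o+8=w, n+9=w, e+10=o.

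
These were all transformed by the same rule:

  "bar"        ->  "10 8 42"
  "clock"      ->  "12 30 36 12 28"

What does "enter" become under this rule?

16 34 46 16 42

b(#2)→10 and a(#1)→8: differences scale by 2, so n = 2·pos + 6. With a=1..z=26, the number is 2·pos + 6.
On enter: e=5→16, n=14→34, t=20→46, e=5→16, r=18→42.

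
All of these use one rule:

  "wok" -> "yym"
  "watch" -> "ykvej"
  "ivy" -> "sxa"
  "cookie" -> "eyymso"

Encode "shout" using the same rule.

ujyev

The shift depends on letter class: consonant w→y is +2, but vowel o→y is +10. Vowels shift forward by 10 and consonants shift forward by 2.
On shout: s(cons)+2=u, h(cons)+2=j, o(vowel)+10=y, u(vowel)+10=e, t(cons)+2=v.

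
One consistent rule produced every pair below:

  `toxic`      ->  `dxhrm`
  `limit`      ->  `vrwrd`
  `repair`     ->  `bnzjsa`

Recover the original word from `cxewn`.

sound

Shifts by position in toxic: pos 0: t→d (+10), pos 1: o→x (+9), pos 2: x→h (+10), pos 3: i→r (+9) — repeating every 2. The shifts repeat in a cycle of length 2: positions 0,1,… shift by +10, +9, then the pattern repeats.
Reversing it on cxewn: c−10=s, x−9=o, e−10=u, w−9=n, n−10=d.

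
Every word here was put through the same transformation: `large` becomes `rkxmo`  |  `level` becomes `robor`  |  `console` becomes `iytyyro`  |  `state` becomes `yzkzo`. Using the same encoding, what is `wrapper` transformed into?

cxkvvox

The shift depends on letter class: consonant l→r is +6, but vowel a→k is +10. The rule splits by letter class: vowels +10, consonants +6.
Applying it to wrapper: w(cons)+6=c, r(cons)+6=x, a(vowel)+10=k, p(cons)+6=v, p(cons)+6=v, e(vowel)+10=o, r(cons)+6=x.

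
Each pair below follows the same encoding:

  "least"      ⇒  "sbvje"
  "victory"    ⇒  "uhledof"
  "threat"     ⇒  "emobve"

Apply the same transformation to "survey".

This is an affine cipher: with a=0,…,z=25, each position x becomes (21x+21) mod 26.
Applying it to survey: s(18)→21·18+21≡9=j; u(20)→21·20+21≡25=z; r(17)→21·17+21≡14=o; v(21)→21·21+21≡20=u; e(4)→21·4+21≡1=b; y(24)→21·24+21≡5=f (all mod 26).

jzoubf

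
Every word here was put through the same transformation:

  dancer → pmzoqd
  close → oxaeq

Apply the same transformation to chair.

Every letter moves 12 places later in the alphabet, wrapping around z→a.
For chair: c+12=o, h+12=t, a+12=m, i+12=u, r+12=d.

otmud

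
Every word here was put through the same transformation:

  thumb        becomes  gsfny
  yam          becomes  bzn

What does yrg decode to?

bit

This is the alphabet-reversal cipher (Atbash): a becomes z, b becomes y, etc.
Undoing it on yrg: y↔b, r↔i, g↔t.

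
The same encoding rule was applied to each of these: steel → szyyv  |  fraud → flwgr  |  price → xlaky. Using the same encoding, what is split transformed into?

This is an affine cipher: with a=0,…,z=25, each position x becomes (7x+22) mod 26.
Applying it to split: s(18)→7·18+22≡18=s; p(15)→7·15+22≡23=x; l(11)→7·11+22≡21=v; i(8)→7·8+22≡0=a; t(19)→7·19+22≡25=z (all mod 26).

sxvaz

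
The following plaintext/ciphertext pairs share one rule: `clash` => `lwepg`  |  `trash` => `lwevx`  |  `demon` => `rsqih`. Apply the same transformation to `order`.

The output letters match the input read backwards, each shifted +4: clash reversed is hsalc. Two steps: reverse the string, then apply a Caesar shift of +4.
For order: reverse → redro; then shift: r+4=v, e+4=i, d+4=h, r+4=v, o+4=s.

vihvs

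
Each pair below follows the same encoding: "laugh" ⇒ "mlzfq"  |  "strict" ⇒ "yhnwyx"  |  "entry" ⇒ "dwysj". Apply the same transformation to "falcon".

sthqfk

The output letters match the input read backwards, each shifted +5: laugh reversed is hgual. Read the word backwards and shift each letter +5.
Applying it to falcon: reverse → noclaf; then shift: n+5=s, o+5=t, c+5=h, l+5=q, a+5=f, f+5=k.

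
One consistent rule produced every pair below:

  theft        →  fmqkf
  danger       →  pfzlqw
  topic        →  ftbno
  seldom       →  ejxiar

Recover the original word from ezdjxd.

surely

Shifts by position in theft: pos 0: t→f (+12), pos 1: h→m (+5), pos 2: e→q (+12), pos 3: f→k (+5) — repeating every 2. It's a Vigenère-style cipher with numeric key [12,5]: position i shifts by key[i mod 2].
Undoing it on ezdjxd: e−12=s, z−5=u, d−12=r, j−5=e, x−12=l, d−5=y.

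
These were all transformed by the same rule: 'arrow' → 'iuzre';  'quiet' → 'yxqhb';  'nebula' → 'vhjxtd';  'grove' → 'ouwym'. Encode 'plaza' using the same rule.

xoici

The shifts repeat in a cycle of length 2: positions 0,1,… shift by +8, +3, then the pattern repeats.
Applying it to plaza: p+8=x, l+3=o, a+8=i, z+3=c, a+8=i.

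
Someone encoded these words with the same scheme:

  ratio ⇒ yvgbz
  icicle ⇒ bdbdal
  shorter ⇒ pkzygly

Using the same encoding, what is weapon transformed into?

r(17)→y(24) and a(0)→v(21) fit y≡17x+21 (mod 26); the inverse of 17 mod 26 is 23. This is an affine cipher: with a=0,…,z=25, each position x becomes (17x+21) mod 26.
For weapon: w(22)→17·22+21≡5=f; e(4)→17·4+21≡11=l; a(0)→17·0+21≡21=v; p(15)→17·15+21≡16=q; o(14)→17·14+21≡25=z; n(13)→17·13+21≡8=i (all mod 26).

flvqzi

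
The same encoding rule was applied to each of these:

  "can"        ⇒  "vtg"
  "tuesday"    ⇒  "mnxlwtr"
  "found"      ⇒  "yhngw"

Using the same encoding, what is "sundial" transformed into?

Compare letters: c→v is +19, a→t is +19, n→g is +19 — a constant shift. Every letter moves 19 places later in the alphabet, wrapping around z→a.
Applying it to sundial: s+19=l, u+19=n, n+19=g, d+19=w, i+19=b, a+19=t, l+19=e.

lngwbte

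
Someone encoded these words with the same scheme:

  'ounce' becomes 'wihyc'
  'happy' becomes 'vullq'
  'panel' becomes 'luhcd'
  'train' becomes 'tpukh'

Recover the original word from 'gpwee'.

o(14)→w(22) and u(20)→i(8) fit y≡15x+20 (mod 26); the inverse of 15 mod 26 is 7. Treating letters as 0–25, the rule is x ↦ 15x + 20 (mod 26).
Undoing it on gpwee: g(6)→7·(6−20)≡6=g; p(15)→7·(15−20)≡17=r; w(22)→7·(22−20)≡14=o; e(4)→7·(4−20)≡18=s; e(4)→7·(4−20)≡18=s (all mod 26).

gross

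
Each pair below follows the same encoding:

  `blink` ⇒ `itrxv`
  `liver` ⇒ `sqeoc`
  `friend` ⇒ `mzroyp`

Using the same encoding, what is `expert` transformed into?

The shift increases by 1 at each position, starting from +7: 7, 8, 9, ….
Applying it to expert: e+7=l, x+8=f, p+9=y, e+10=o, r+11=c, t+12=f.

lfyocf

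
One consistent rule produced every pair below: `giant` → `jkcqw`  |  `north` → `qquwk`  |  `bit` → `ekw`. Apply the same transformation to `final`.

The shift depends on letter class: consonant g→j is +3, but vowel i→k is +2. Two shifts are in play — +2 for a/e/i/o/u, +3 for every other letter.
For final: f(cons)+3=i, i(vowel)+2=k, n(cons)+3=q, a(vowel)+2=c, l(cons)+3=o.

ikqco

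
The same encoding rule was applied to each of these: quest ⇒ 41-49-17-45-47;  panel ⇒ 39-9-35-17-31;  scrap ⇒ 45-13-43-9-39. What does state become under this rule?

q(#17)→41 and u(#21)→49: differences scale by 2, so n = 2·pos + 7. Each letter becomes 2×(its alphabet position, a=1..z=26) + 7.
For state: s=19→45, t=20→47, a=1→9, t=20→47, e=5→17.

45-47-9-47-17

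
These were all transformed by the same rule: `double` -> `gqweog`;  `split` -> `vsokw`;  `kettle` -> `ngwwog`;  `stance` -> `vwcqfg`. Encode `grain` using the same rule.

The shift depends on letter class: consonant d→g is +3, but vowel o→q is +2. Two shifts are in play — +2 for a/e/i/o/u, +3 for every other letter.
Applying it to grain: g(cons)+3=j, r(cons)+3=u, a(vowel)+2=c, i(vowel)+2=k, n(cons)+3=q.

juckq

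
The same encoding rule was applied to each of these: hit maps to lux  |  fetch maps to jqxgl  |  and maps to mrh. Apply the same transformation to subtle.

wgfxpq

The shift depends on letter class: consonant h→l is +4, but vowel i→u is +12. The rule splits by letter class: vowels +12, consonants +4.
On subtle: s(cons)+4=w, u(vowel)+12=g, b(cons)+4=f, t(cons)+4=x, l(cons)+4=p, e(vowel)+12=q.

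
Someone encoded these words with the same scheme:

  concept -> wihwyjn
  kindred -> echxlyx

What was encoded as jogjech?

pumpkin

Compare letters: c→w is +20, o→i is +20, n→h is +20 — a constant shift. Each letter is shifted forward by 20 in the alphabet (a Caesar shift of +20).
Reversing it on jogjech: j−20=p, o−20=u, g−20=m, j−20=p, e−20=k, c−20=i, h−20=n.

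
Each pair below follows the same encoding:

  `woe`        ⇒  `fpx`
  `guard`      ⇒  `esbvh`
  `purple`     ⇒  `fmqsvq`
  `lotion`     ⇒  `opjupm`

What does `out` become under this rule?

The output letters match the input read backwards, each shifted +1: woe reversed is eow. Read the word backwards and shift each letter +1.
Applying it to out: reverse → tuo; then shift: t+1=u, u+1=v, o+1=p.

uvp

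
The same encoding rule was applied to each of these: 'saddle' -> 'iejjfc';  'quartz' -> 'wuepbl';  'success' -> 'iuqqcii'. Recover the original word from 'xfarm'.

s(18)→i(8) and a(0)→e(4) fit y≡19x+4 (mod 26); the inverse of 19 mod 26 is 11. Each letter's alphabet position (a=0..z=25) is mapped through 19·x+4 mod 26 — an affine cipher.
Undoing it on xfarm: x(23)→11·(23−4)≡1=b; f(5)→11·(5−4)≡11=l; a(0)→11·(0−4)≡8=i; r(17)→11·(17−4)≡13=n; m(12)→11·(12−4)≡10=k (all mod 26).

blink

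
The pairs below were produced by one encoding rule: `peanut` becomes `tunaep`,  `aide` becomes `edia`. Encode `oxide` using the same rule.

It's just the letters in reverse order.
For oxide: reverse → edixo.

edixo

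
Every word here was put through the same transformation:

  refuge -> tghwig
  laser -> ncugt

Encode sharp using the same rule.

This is a Caesar cipher with shift 2.
For sharp: s+2=u, h+2=j, a+2=c, r+2=t, p+2=r.

ujctr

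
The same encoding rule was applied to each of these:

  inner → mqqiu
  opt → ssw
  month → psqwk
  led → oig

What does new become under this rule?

qiz

The shift depends on letter class: consonant n→q is +3, but vowel i→m is +4. Two shifts are in play — +4 for a/e/i/o/u, +3 for every other letter.
On new: n(cons)+3=q, e(vowel)+4=i, w(cons)+3=z.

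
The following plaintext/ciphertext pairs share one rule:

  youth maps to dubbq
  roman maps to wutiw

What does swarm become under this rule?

xchzv

In youth: y→d is +5, o→u is +6, u→b is +7, t→b is +8 — the shift increases by 1 each position. Letter i (0-indexed) is shifted by i+5, so successive shifts are 5, 6, 7, ….
Applying it to swarm: s+5=x, w+6=c, a+7=h, r+8=z, m+9=v.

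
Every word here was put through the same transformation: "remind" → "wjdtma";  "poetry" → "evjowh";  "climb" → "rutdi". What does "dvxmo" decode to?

mount

r(17)→w(22) and e(4)→j(9) fit y≡9x+25 (mod 26); the inverse of 9 mod 26 is 3. This is an affine cipher: with a=0,…,z=25, each position x becomes (9x+25) mod 26.
Undoing it on dvxmo: d(3)→3·(3−25)≡12=m; v(21)→3·(21−25)≡14=o; x(23)→3·(23−25)≡20=u; m(12)→3·(12−25)≡13=n; o(14)→3·(14−25)≡19=t (all mod 26).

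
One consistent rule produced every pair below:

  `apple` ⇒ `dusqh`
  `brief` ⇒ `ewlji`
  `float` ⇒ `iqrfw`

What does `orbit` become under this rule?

Shifts by position in apple: pos 0: a→d (+3), pos 1: p→u (+5), pos 2: p→s (+3), pos 3: l→q (+5) — repeating every 2. The shifts repeat in a cycle of length 2: positions 0,1,… shift by +3, +5, then the pattern repeats.
Applying it to orbit: o+3=r, r+5=w, b+3=e, i+5=n, t+3=w.

rwenw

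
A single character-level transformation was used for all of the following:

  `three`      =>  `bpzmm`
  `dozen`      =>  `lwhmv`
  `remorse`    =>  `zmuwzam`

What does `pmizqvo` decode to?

hearing

Every letter moves 8 places later in the alphabet, wrapping around z→a.
Decoding pmizqvo: p−8=h, m−8=e, i−8=a, z−8=r, q−8=i, v−8=n, o−8=g.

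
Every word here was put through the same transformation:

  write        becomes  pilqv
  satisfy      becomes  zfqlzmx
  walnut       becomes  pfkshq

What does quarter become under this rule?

Each letter's alphabet position (a=0..z=25) is mapped through 17·x+5 mod 26 — an affine cipher.
Applying it to quarter: q(16)→17·16+5≡17=r; u(20)→17·20+5≡7=h; a(0)→17·0+5≡5=f; r(17)→17·17+5≡8=i; t(19)→17·19+5≡16=q; e(4)→17·4+5≡21=v; r(17)→17·17+5≡8=i (all mod 26).

rhfiqvi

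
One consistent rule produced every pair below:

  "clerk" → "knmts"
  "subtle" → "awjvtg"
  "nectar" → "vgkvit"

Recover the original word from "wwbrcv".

output

Shifts by position in clerk: pos 0: c→k (+8), pos 1: l→n (+2), pos 2: e→m (+8), pos 3: r→t (+2) — repeating every 2. The shifts repeat in a cycle of length 2: positions 0,1,… shift by +8, +2, then the pattern repeats.
Reversing it on wwbrcv: w−8=o, w−2=u, b−8=t, r−2=p, c−8=u, v−2=t.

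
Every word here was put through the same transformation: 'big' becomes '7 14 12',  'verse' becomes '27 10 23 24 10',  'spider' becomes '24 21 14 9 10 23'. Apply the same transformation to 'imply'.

14 18 21 17 30

b is letter #2 and maps to 7: an offset of 5. Each letter is replaced by its alphabet position (a=1..z=26) + 5.
Applying it to imply: i=9→14, m=13→18, p=16→21, l=12→17, y=25→30.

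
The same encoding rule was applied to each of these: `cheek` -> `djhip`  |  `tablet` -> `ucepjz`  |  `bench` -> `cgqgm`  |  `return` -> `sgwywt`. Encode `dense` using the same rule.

In cheek: c→d is +1, h→j is +2, e→h is +3, e→i is +4 — the shift increases by 1 each position. Each letter shifts forward by (position + 1), i.e. 1, 2, 3, … — the shift grows by one for each successive letter.
On dense: d+1=e, e+2=g, n+3=q, s+4=w, e+5=j.

egqwj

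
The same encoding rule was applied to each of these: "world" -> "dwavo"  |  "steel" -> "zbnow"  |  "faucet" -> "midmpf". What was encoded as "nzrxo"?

grind

In world: w→d is +7, o→w is +8, r→a is +9, l→v is +10 — the shift increases by 1 each position. Each letter shifts forward by (position + 7), i.e. 7, 8, 9, … — the shift grows by one for each successive letter.
Decoding nzrxo: n−7=g, z−8=r, r−9=i, x−10=n, o−11=d.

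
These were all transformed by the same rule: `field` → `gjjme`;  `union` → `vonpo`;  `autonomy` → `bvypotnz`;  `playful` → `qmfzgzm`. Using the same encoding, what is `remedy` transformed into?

sfrfed

Shifts by position in field: pos 0: f→g (+1), pos 1: i→j (+1), pos 2: e→j (+5), pos 3: l→m (+1), pos 4: d→e (+1) — repeating every 3. A repeating key of period 3 is used — shifts +1, +1, +5 over and over.
For remedy: r+1=s, e+1=f, m+5=r, e+1=f, d+1=e, y+5=d.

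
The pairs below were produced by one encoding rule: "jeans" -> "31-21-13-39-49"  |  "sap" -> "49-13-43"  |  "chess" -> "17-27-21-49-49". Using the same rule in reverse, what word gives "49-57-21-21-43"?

sweep

j(#10)→31 and e(#5)→21: differences scale by 2, so n = 2·pos + 11. Each letter becomes 2×(its alphabet position, a=1..z=26) + 11.
Decoding 49-57-21-21-43: 49→(49−11)÷2=19=s, 57→(57−11)÷2=23=w, 21→(21−11)÷2=5=e, 21→(21−11)÷2=5=e, 43→(43−11)÷2=16=p.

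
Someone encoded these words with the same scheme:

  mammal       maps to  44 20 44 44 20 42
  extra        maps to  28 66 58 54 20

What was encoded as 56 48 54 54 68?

sorry

m(#13)→44 and a(#1)→20: differences scale by 2, so n = 2·pos + 18. With a=1..z=26, the number is 2·pos + 18.
Undoing it on 56 48 54 54 68: 56→(56−18)÷2=19=s, 48→(48−18)÷2=15=o, 54→(54−18)÷2=18=r, 54→(54−18)÷2=18=r, 68→(68−18)÷2=25=y.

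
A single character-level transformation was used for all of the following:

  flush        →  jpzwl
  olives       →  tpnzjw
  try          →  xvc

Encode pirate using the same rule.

The shift depends on letter class: consonant f→j is +4, but vowel u→z is +5. The rule splits by letter class: vowels +5, consonants +4.
Applying it to pirate: p(cons)+4=t, i(vowel)+5=n, r(cons)+4=v, a(vowel)+5=f, t(cons)+4=x, e(vowel)+5=j.

tnvfxj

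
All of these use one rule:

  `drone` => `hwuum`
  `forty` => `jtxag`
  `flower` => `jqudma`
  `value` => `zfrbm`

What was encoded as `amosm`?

while

In drone: d→h is +4, r→w is +5, o→u is +6, n→u is +7 — the shift increases by 1 each position. Each letter shifts forward by (position + 4), i.e. 4, 5, 6, … — the shift grows by one for each successive letter.
Reversing it on amosm: a−4=w, m−5=h, o−6=i, s−7=l, m−8=e.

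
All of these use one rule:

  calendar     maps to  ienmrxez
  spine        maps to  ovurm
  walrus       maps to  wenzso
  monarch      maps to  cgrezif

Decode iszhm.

c(2)→i(8) and a(0)→e(4) fit y≡15x+4 (mod 26); the inverse of 15 mod 26 is 7. Treating letters as 0–25, the rule is x ↦ 15x + 4 (mod 26).
Decoding iszhm: i(8)→7·(8−4)≡2=c; s(18)→7·(18−4)≡20=u; z(25)→7·(25−4)≡17=r; h(7)→7·(7−4)≡21=v; m(12)→7·(12−4)≡4=e (all mod 26).

curve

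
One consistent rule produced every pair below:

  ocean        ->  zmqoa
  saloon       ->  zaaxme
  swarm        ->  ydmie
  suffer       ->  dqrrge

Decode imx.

law

Two steps: reverse the string, then apply a Caesar shift of +12.
Undoing it on imx: shift back: i−12=w, m−12=a, x−12=l → wal; then reverse → law.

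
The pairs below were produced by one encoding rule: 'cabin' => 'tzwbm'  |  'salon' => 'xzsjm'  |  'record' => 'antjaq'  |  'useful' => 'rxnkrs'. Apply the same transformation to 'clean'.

Each letter's alphabet position (a=0..z=25) is mapped through 23·x+25 mod 26 — an affine cipher.
On clean: c(2)→23·2+25≡19=t; l(11)→23·11+25≡18=s; e(4)→23·4+25≡13=n; a(0)→23·0+25≡25=z; n(13)→23·13+25≡12=m (all mod 26).

tsnzm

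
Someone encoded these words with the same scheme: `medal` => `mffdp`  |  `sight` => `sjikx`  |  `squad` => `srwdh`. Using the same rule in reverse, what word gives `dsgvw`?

The shift increases by 1 at each position, starting from +0: 0, 1, 2, ….
Undoing it on dsgvw: d−0=d, s−1=r, g−2=e, v−3=s, w−4=s.

dress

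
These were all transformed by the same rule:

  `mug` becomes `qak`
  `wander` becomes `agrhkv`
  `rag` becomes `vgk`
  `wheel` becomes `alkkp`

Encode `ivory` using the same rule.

Vowels shift forward by 6 and consonants shift forward by 4.
Applying it to ivory: i(vowel)+6=o, v(cons)+4=z, o(vowel)+6=u, r(cons)+4=v, y(cons)+4=c.

ozuvc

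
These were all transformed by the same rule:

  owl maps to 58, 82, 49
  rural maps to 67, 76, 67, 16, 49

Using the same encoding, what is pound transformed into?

o(#15)→58 and w(#23)→82: differences scale by 3, so n = 3·pos + 13. Each letter becomes 3×(its alphabet position, a=1..z=26) + 13.
Applying it to pound: p=16→61, o=15→58, u=21→76, n=14→55, d=4→25.

61, 58, 76, 55, 25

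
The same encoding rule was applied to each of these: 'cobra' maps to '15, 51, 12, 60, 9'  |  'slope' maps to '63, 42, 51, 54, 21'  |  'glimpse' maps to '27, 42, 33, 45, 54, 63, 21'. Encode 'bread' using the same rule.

c(#3)→15 and o(#15)→51: differences scale by 3, so n = 3·pos + 6. With a=1..z=26, the number is 3·pos + 6.
Applying it to bread: b=2→12, r=18→60, e=5→21, a=1→9, d=4→18.

12, 60, 21, 9, 18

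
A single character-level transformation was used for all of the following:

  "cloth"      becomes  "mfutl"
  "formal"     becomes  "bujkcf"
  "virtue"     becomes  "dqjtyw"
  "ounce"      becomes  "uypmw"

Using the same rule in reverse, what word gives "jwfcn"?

relax

c(2)→m(12) and l(11)→f(5) fit y≡5x+2 (mod 26); the inverse of 5 mod 26 is 21. Each letter's alphabet position (a=0..z=25) is mapped through 5·x+2 mod 26 — an affine cipher.
Undoing it on jwfcn: j(9)→21·(9−2)≡17=r; w(22)→21·(22−2)≡4=e; f(5)→21·(5−2)≡11=l; c(2)→21·(2−2)≡0=a; n(13)→21·(13−2)≡23=x (all mod 26).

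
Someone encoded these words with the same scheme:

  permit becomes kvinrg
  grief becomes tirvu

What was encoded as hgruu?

stiff

Each pair mirrors across the alphabet (p↔k, e↔v, r↔i): positions sum to 25. Each letter is replaced by its mirror in the alphabet: a↔z, b↔y, c↔x, and so on (the Atbash cipher).
Reversing it on hgruu: h↔s, g↔t, r↔i, u↔f, u↔f.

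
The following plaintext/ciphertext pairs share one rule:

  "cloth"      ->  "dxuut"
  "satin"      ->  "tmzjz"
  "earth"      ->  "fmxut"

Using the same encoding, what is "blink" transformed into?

cxoow

Shifts by position in cloth: pos 0: c→d (+1), pos 1: l→x (+12), pos 2: o→u (+6), pos 3: t→u (+1), pos 4: h→t (+12) — repeating every 3. A repeating key of period 3 is used — shifts +1, +12, +6 over and over.
Applying it to blink: b+1=c, l+12=x, i+6=o, n+1=o, k+12=w.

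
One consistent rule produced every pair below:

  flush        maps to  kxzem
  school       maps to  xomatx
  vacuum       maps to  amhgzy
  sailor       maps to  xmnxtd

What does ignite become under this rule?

nssuyq

Shifts by position in flush: pos 0: f→k (+5), pos 1: l→x (+12), pos 2: u→z (+5), pos 3: s→e (+12) — repeating every 2. The shifts repeat in a cycle of length 2: positions 0,1,… shift by +5, +12, then the pattern repeats.
For ignite: i+5=n, g+12=s, n+5=s, i+12=u, t+5=y, e+12=q.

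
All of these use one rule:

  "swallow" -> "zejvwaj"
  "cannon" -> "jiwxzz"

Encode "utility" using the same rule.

In swallow: s→z is +7, w→e is +8, a→j is +9, l→v is +10 — the shift increases by 1 each position. Letter i (0-indexed) is shifted by i+7, so successive shifts are 7, 8, 9, ….
For utility: u+7=b, t+8=b, i+9=r, l+10=v, i+11=t, t+12=f, y+13=l.

bbrvtfl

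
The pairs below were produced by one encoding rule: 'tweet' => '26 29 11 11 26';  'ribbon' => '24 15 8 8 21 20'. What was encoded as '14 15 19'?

him

Each letter is replaced by its alphabet position (a=1..z=26) + 6.
Undoing it on 14 15 19: 14→(14−6)÷1=8=h, 15→(15−6)÷1=9=i, 19→(19−6)÷1=13=m.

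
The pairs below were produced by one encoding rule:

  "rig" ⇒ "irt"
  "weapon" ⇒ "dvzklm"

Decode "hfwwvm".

Each pair mirrors across the alphabet (r↔i, i↔r, g↔t): positions sum to 25. This is the alphabet-reversal cipher (Atbash): a becomes z, b becomes y, etc.
Undoing it on hfwwvm: h↔s, f↔u, w↔d, w↔d, v↔e, m↔n.

sudden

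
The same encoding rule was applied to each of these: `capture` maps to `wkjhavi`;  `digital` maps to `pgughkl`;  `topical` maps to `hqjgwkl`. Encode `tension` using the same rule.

hixogqx

c(2)→w(22) and a(0)→k(10) fit y≡19x+10 (mod 26); the inverse of 19 mod 26 is 11. This is an affine cipher: with a=0,…,z=25, each position x becomes (19x+10) mod 26.
For tension: t(19)→19·19+10≡7=h; e(4)→19·4+10≡8=i; n(13)→19·13+10≡23=x; s(18)→19·18+10≡14=o; i(8)→19·8+10≡6=g; o(14)→19·14+10≡16=q; n(13)→19·13+10≡23=x (all mod 26).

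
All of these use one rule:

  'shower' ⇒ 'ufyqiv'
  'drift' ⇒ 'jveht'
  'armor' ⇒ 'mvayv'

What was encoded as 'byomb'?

This is an affine cipher: with a=0,…,z=25, each position x becomes (25x+12) mod 26.
Undoing it on byomb: b(1)→25·(1−12)≡11=l; y(24)→25·(24−12)≡14=o; o(14)→25·(14−12)≡24=y; m(12)→25·(12−12)≡0=a; b(1)→25·(1−12)≡11=l (all mod 26).

loyal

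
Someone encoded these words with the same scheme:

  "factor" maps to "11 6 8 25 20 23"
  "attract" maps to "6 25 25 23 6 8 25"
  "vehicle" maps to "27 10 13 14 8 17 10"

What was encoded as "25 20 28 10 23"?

tower

f is letter #6 and maps to 11: an offset of 5. Letters become their 1-based position plus 5 (so a→6, b→7, …).
Decoding 25 20 28 10 23: 25→(25−5)÷1=20=t, 20→(20−5)÷1=15=o, 28→(28−5)÷1=23=w, 10→(10−5)÷1=5=e, 23→(23−5)÷1=18=r.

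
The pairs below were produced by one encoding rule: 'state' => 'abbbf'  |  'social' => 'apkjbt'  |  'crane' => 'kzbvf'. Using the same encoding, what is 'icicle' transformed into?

The shift depends on letter class: consonant s→a is +8, but vowel a→b is +1. The rule splits by letter class: vowels +1, consonants +8.
On icicle: i(vowel)+1=j, c(cons)+8=k, i(vowel)+1=j, c(cons)+8=k, l(cons)+8=t, e(vowel)+1=f.

jkjktf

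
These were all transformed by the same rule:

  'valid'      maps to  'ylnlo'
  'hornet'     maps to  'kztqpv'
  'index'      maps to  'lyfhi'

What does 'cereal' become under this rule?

fpthln

Shifts by position in valid: pos 0: v→y (+3), pos 1: a→l (+11), pos 2: l→n (+2), pos 3: i→l (+3), pos 4: d→o (+11) — repeating every 3. The shifts repeat in a cycle of length 3: positions 0,1,… shift by +3, +11, +2, then the pattern repeats.
On cereal: c+3=f, e+11=p, r+2=t, e+3=h, a+11=l, l+2=n.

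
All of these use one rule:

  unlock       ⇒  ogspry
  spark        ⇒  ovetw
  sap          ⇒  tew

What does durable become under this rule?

The output letters match the input read backwards, each shifted +4: unlock reversed is kcolnu. Two steps: reverse the string, then apply a Caesar shift of +4.
On durable: reverse → elbarud; then shift: e+4=i, l+4=p, b+4=f, a+4=e, r+4=v, u+4=y, d+4=h.

ipfevyh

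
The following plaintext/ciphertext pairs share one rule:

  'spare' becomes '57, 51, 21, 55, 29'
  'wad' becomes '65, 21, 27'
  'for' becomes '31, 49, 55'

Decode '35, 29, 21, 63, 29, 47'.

heaven

Each letter becomes 2×(its alphabet position, a=1..z=26) + 19.
Undoing it on 35, 29, 21, 63, 29, 47: 35→(35−19)÷2=8=h, 29→(29−19)÷2=5=e, 21→(21−19)÷2=1=a, 63→(63−19)÷2=22=v, 29→(29−19)÷2=5=e, 47→(47−19)÷2=14=n.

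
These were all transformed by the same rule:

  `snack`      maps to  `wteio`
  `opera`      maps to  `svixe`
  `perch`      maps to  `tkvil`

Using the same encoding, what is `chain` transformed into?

gneor

Shifts by position in snack: pos 0: s→w (+4), pos 1: n→t (+6), pos 2: a→e (+4), pos 3: c→i (+6) — repeating every 2. The shifts repeat in a cycle of length 2: positions 0,1,… shift by +4, +6, then the pattern repeats.
For chain: c+4=g, h+6=n, a+4=e, i+6=o, n+4=r.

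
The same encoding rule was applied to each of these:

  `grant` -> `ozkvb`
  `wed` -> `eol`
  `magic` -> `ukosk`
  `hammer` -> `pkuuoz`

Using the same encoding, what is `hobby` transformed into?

pyjjg

The shift depends on letter class: consonant g→o is +8, but vowel a→k is +10. Two shifts are in play — +10 for a/e/i/o/u, +8 for every other letter.
Applying it to hobby: h(cons)+8=p, o(vowel)+10=y, b(cons)+8=j, b(cons)+8=j, y(cons)+8=g.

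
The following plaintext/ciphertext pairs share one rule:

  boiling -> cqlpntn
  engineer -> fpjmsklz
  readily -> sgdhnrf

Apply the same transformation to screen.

teuijt

In boiling: b→c is +1, o→q is +2, i→l is +3, l→p is +4 — the shift increases by 1 each position. Letter i (0-indexed) is shifted by i+1, so successive shifts are 1, 2, 3, ….
Applying it to screen: s+1=t, c+2=e, r+3=u, e+4=i, e+5=j, n+6=t.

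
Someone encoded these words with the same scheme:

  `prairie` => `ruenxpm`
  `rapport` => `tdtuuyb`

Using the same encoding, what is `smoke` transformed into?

upspk

In prairie: p→r is +2, r→u is +3, a→e is +4, i→n is +5 — the shift increases by 1 each position. The shift increases by 1 at each position, starting from +2: 2, 3, 4, ….
Applying it to smoke: s+2=u, m+3=p, o+4=s, k+5=p, e+6=k.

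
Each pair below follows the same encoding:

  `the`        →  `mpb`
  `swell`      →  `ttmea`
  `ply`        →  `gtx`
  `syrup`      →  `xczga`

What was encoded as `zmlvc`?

The word is reversed, then every letter is shifted forward by 8.
Reversing it on zmlvc: shift back: z−8=r, m−8=e, l−8=d, v−8=n, c−8=u → rednu; then reverse → under.

under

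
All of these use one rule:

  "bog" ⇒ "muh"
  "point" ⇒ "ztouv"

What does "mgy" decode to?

The output letters match the input read backwards, each shifted +6: bog reversed is gob. Read the word backwards and shift each letter +6.
Decoding mgy: shift back: m−6=g, g−6=a, y−6=s → gas; then reverse → sag.

sag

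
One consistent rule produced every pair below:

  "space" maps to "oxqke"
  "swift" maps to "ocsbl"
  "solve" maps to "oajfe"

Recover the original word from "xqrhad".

pardon

s(18)→o(14) and p(15)→x(23) fit y≡23x+16 (mod 26); the inverse of 23 mod 26 is 17. Each letter's alphabet position (a=0..z=25) is mapped through 23·x+16 mod 26 — an affine cipher.
Decoding xqrhad: x(23)→17·(23−16)≡15=p; q(16)→17·(16−16)≡0=a; r(17)→17·(17−16)≡17=r; h(7)→17·(7−16)≡3=d; a(0)→17·(0−16)≡14=o; d(3)→17·(3−16)≡13=n (all mod 26).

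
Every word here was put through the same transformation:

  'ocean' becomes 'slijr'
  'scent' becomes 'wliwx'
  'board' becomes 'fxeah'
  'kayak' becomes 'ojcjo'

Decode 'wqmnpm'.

A repeating key of period 2 is used — shifts +4, +9 over and over.
Decoding wqmnpm: w−4=s, q−9=h, m−4=i, n−9=e, p−4=l, m−9=d.

shield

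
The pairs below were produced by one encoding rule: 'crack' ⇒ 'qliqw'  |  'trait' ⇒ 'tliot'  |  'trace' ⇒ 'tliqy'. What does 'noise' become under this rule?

vmocy

Treating letters as 0–25, the rule is x ↦ 17x + 8 (mod 26).
On noise: n(13)→17·13+8≡21=v; o(14)→17·14+8≡12=m; i(8)→17·8+8≡14=o; s(18)→17·18+8≡2=c; e(4)→17·4+8≡24=y (all mod 26).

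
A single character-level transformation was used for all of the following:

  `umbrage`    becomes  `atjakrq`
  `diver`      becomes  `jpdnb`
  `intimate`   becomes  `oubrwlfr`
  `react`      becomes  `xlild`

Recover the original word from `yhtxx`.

The shift increases by 1 at each position, starting from +6: 6, 7, 8, ….
Undoing it on yhtxx: y−6=s, h−7=a, t−8=l, x−9=o, x−10=n.

salon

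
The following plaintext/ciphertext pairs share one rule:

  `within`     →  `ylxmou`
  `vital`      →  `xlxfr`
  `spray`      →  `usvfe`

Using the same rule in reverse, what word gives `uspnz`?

In within: w→y is +2, i→l is +3, t→x is +4, h→m is +5 — the shift increases by 1 each position. Each letter shifts forward by (position + 2), i.e. 2, 3, 4, … — the shift grows by one for each successive letter.
Decoding uspnz: u−2=s, s−3=p, p−4=l, n−5=i, z−6=t.

split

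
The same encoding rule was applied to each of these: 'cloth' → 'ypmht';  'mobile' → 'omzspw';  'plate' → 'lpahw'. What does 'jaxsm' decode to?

Each letter's alphabet position (a=0..z=25) is mapped through 25·x+0 mod 26 — an affine cipher.
Reversing it on jaxsm: j(9)→25·(9−0)≡17=r; a(0)→25·(0−0)≡0=a; x(23)→25·(23−0)≡3=d; s(18)→25·(18−0)≡8=i; m(12)→25·(12−0)≡14=o (all mod 26).

radio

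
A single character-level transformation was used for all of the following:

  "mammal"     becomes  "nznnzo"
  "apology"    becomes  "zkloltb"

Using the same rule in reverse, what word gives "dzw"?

wad

This is the alphabet-reversal cipher (Atbash): a becomes z, b becomes y, etc.
Undoing it on dzw: d↔w, z↔a, w↔d.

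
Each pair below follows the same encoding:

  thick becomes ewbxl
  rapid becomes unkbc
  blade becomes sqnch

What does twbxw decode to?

which

Treating letters as 0–25, the rule is x ↦ 5x + 13 (mod 26).
Reversing it on twbxw: t(19)→21·(19−13)≡22=w; w(22)→21·(22−13)≡7=h; b(1)→21·(1−13)≡8=i; x(23)→21·(23−13)≡2=c; w(22)→21·(22−13)≡7=h (all mod 26).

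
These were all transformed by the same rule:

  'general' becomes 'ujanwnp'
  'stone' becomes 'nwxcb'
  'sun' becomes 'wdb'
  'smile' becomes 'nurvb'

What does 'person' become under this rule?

The word is reversed, then every letter is shifted forward by 9.
For person: reverse → nosrep; then shift: n+9=w, o+9=x, s+9=b, r+9=a, e+9=n, p+9=y.

wxbany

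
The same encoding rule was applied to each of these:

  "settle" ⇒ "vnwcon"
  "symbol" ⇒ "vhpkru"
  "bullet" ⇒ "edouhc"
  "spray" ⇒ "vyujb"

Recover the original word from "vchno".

Shifts by position in settle: pos 0: s→v (+3), pos 1: e→n (+9), pos 2: t→w (+3), pos 3: t→c (+9) — repeating every 2. A repeating key of period 2 is used — shifts +3, +9 over and over.
Reversing it on vchno: v−3=s, c−9=t, h−3=e, n−9=e, o−3=l.

steel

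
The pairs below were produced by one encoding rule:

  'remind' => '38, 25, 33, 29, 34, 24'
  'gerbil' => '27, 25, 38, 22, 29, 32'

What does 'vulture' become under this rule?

42, 41, 32, 40, 41, 38, 25

r is letter #18 and maps to 38: an offset of 20. Each letter is replaced by its alphabet position (a=1..z=26) + 20.
For vulture: v=22→42, u=21→41, l=12→32, t=20→40, u=21→41, r=18→38, e=5→25.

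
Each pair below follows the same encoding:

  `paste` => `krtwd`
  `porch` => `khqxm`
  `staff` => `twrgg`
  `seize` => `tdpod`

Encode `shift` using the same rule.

tmpgw

p(15)→k(10) and a(0)→r(17) fit y≡3x+17 (mod 26); the inverse of 3 mod 26 is 9. This is an affine cipher: with a=0,…,z=25, each position x becomes (3x+17) mod 26.
On shift: s(18)→3·18+17≡19=t; h(7)→3·7+17≡12=m; i(8)→3·8+17≡15=p; f(5)→3·5+17≡6=g; t(19)→3·19+17≡22=w (all mod 26).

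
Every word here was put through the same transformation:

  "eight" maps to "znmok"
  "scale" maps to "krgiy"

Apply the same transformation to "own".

tcu

The output letters match the input read backwards, each shifted +6: eight reversed is thgie. Two steps: reverse the string, then apply a Caesar shift of +6.
Applying it to own: reverse → nwo; then shift: n+6=t, w+6=c, o+6=u.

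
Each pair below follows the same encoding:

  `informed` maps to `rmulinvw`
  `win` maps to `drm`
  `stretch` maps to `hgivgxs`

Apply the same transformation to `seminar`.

hvnrmzi

Each pair mirrors across the alphabet (i↔r, n↔m, f↔u): positions sum to 25. This is the alphabet-reversal cipher (Atbash): a becomes z, b becomes y, etc.
On seminar: s↔h, e↔v, m↔n, i↔r, n↔m, a↔z, r↔i.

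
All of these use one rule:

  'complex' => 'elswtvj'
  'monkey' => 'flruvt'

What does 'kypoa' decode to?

third

The word is reversed, then every letter is shifted forward by 7.
Reversing it on kypoa: shift back: k−7=d, y−7=r, p−7=i, o−7=h, a−7=t → driht; then reverse → third.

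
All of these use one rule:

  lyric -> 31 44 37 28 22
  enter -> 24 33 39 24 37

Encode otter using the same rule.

34 39 39 24 37

l is letter #12 and maps to 31: an offset of 19. The number is (letter's place in the alphabet, a=1) + 19.
Applying it to otter: o=15→34, t=20→39, t=20→39, e=5→24, r=18→37.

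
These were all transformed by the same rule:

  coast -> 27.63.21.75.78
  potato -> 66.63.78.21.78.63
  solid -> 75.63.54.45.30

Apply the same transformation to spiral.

75.66.45.72.21.54

c(#3)→27 and o(#15)→63: differences scale by 3, so n = 3·pos + 18. Each letter becomes 3×(its alphabet position, a=1..z=26) + 18.
On spiral: s=19→75, p=16→66, i=9→45, r=18→72, a=1→21, l=12→54.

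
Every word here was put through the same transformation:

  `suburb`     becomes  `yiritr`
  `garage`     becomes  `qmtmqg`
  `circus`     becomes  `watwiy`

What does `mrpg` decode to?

able

s(18)→y(24) and u(20)→i(8) fit y≡5x+12 (mod 26); the inverse of 5 mod 26 is 21. Treating letters as 0–25, the rule is x ↦ 5x + 12 (mod 26).
Reversing it on mrpg: m(12)→21·(12−12)≡0=a; r(17)→21·(17−12)≡1=b; p(15)→21·(15−12)≡11=l; g(6)→21·(6−12)≡4=e (all mod 26).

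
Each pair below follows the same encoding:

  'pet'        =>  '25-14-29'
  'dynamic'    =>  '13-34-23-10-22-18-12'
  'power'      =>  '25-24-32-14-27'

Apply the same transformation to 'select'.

28-14-21-14-12-29

p is letter #16 and maps to 25: an offset of 9. Letters become their 1-based position plus 9 (so a→10, b→11, …).
Applying it to select: s=19→28, e=5→14, l=12→21, e=5→14, c=3→12, t=20→29.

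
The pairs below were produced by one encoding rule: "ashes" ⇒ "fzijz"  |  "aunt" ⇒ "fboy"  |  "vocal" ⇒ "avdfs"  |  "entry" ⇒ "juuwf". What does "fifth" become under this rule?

kpgyo

Shifts by position in ashes: pos 0: a→f (+5), pos 1: s→z (+7), pos 2: h→i (+1), pos 3: e→j (+5), pos 4: s→z (+7) — repeating every 3. It's a Vigenère-style cipher with numeric key [5,7,1]: position i shifts by key[i mod 3].
Applying it to fifth: f+5=k, i+7=p, f+1=g, t+5=y, h+7=o.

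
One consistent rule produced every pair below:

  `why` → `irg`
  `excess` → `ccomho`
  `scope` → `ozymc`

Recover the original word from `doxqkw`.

The output letters match the input read backwards, each shifted +10: why reversed is yhw. The word is reversed, then every letter is shifted forward by 10.
Undoing it on doxqkw: shift back: d−10=t, o−10=e, x−10=n, q−10=g, k−10=a, w−10=m → tengam; then reverse → magnet.

magnet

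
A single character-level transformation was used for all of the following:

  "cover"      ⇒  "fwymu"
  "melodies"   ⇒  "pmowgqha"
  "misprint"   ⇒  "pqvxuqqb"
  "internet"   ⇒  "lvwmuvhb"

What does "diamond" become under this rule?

gqdurvg

Shifts by position in cover: pos 0: c→f (+3), pos 1: o→w (+8), pos 2: v→y (+3), pos 3: e→m (+8) — repeating every 2. The shifts repeat in a cycle of length 2: positions 0,1,… shift by +3, +8, then the pattern repeats.
For diamond: d+3=g, i+8=q, a+3=d, m+8=u, o+3=r, n+8=v, d+3=g.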